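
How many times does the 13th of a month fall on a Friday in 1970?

3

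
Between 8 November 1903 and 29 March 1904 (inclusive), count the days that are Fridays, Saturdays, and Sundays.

8 November 1903 is a Sunday.
From 8 November 1903 to 29 March 1904 is 143 days inclusive.
143 = 7 × 20 + 3, so there are 20 full weeks plus 3 extra days.
Each full week contributes 3 days from the set (Fri, Sat, Sun): 20 × 3 = 60.
The 3 extra days are Sunday, Monday, Tuesday — 1 of them qualifies.
Total: 60 + 1 = 61.

61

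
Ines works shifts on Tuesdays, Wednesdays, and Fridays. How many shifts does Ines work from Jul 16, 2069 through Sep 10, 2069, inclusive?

25

Jul 16, 2069 is a Tuesday.
From Jul 16, 2069 to Sep 10, 2069 is 57 days inclusive.
57 = 7 × 8 + 1, so there are 8 full weeks plus 1 extra day.
Each full week contributes 3 days from the set (Tue, Wed, Fri): 8 × 3 = 24.
The 1 extra day is Tue — 1 of them qualifies.
Total: 24 + 1 = 25.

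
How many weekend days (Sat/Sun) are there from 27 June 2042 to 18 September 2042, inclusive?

27 June 2042 is a Friday.
The range spans 84 days (inclusive of both endpoints).
84 = 7 × 12, so the span is exactly 12 full weeks.
Each full week contributes 2 weekend days (Sat, Sun): 12 × 2 = 24.
Total: 24.

24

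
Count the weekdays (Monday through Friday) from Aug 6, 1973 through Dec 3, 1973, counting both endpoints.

86 weekdays

Aug 6, 1973 is a Monday.
That's 120 days from start to end, counting both.
120 = 7 × 17 + 1, so there are 17 full weeks plus 1 extra day.
Each full week contributes 5 weekdays (Mon–Fri): 17 × 5 = 85.
The 1 extra day is Mon — 1 of them qualifies.
Total: 85 + 1 = 86.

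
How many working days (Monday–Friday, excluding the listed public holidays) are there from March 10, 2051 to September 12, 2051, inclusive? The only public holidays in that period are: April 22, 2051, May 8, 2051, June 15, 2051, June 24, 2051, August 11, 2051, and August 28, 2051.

March 10, 2051 is a Friday.
The range spans 187 days (inclusive of both endpoints).
187 = 7 × 26 + 5, so there are 26 full weeks plus 5 extra days.
Each full week contributes 5 weekdays (Mon–Fri): 26 × 5 = 130.
The 5 extra days are Friday, Saturday, Sunday, Monday, Tuesday — 3 of them qualify.
Total: 130 + 3 = 133.
Holidays: April 22, 2051 (Sat); May 8, 2051 (Mon); June 15, 2051 (Thu); June 24, 2051 (Sat); August 11, 2051 (Fri); August 28, 2051 (Mon).
4 of the 6 holidays fall on weekdays; the rest are weekends and were already excluded.
Business days: 133 − 4 = 129.

129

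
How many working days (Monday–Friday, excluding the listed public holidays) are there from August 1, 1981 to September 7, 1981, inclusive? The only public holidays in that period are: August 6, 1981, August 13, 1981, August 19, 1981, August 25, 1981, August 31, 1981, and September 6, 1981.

21

August 1, 1981 is a Saturday.
That's 38 days from start to end, counting both.
38 = 7 × 5 + 3, so there are 5 full weeks plus 3 extra days.
Each full week contributes 5 weekdays (Mon–Fri): 5 × 5 = 25.
The 3 extra days are Sat, Sun, Mon — 1 of them qualifies.
Total: 25 + 1 = 26.
Holidays: August 6, 1981 (Thu); August 13, 1981 (Thu); August 19, 1981 (Wed); August 25, 1981 (Tue); August 31, 1981 (Mon); September 6, 1981 (Sun).
5 of the 6 holidays fall on weekdays; the rest are weekends and were already excluded.
Business days: 26 − 5 = 21.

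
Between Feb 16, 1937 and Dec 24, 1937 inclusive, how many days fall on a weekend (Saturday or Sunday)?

88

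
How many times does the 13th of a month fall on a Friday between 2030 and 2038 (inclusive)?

15

Friday-the-13ths by year:
2030: Sep, Dec
2031: Jun
2032: Feb, Aug
2033: May
2034: Jan, Oct
2035: Apr, Jul
2036: Jun
2037: Feb, Mar, Nov
2038: Aug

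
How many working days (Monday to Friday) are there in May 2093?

21

May 1, 2093 is a Friday.
The range spans 31 days (inclusive of both endpoints).
31 = 7 × 4 + 3, so there are 4 full weeks plus 3 extra days.
Each full week contributes 5 weekdays (Mon–Fri): 4 × 5 = 20.
The 3 extra days are Friday, Saturday, Sunday — 1 of them qualifies.
Total: 20 + 1 = 21.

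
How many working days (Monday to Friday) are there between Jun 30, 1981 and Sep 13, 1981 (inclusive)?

54 weekdays

Jun 30, 1981 is a Tuesday.
From Jun 30, 1981 to Sep 13, 1981 is 76 days inclusive.
76 = 7 × 10 + 6, so there are 10 full weeks plus 6 extra days.
Each full week contributes 5 weekdays (Mon–Fri): 10 × 5 = 50.
The 6 extra days are Tuesday, Wednesday, Thursday, Friday, Saturday, Sunday — 4 of them qualify.
Total: 50 + 4 = 54.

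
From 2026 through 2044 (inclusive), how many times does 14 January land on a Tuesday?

Day of week of January 14 in each year:
2026: Wed, 2027: Thu, 2028: Fri, 2029: Sun, 2030: Mon, 2031: Tue ✓, 2032: Wed, 2033: Fri, 2034: Sat, 2035: Sun, 2036: Mon, 2037: Wed, 2038: Thu, 2039: Fri, 2040: Sat, 2041: Mon, 2042: Tue ✓, 2043: Wed, 2044: Thu
Tuesdays: 2031, 2042.

2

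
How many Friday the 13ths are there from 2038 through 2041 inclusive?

7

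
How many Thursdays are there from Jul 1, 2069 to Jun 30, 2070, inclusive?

52 Thursdays

Jul 1, 2069 is a Monday.
That's 365 days from start to end, counting both.
365 = 7 × 52 + 1, so there are 52 full weeks plus 1 extra day.
Each full week contributes one Thursday: 52 so far.
The 1 extra day is Mon — none qualify.
Total: 52 + 0 = 52.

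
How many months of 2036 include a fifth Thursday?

4

A month has five Thursdays exactly when Thursday falls within its first (length − 28) days.
Jan: 31 days, starts Tue → 5 of Tue, Wed, Thu ✓
Feb: 29 days, starts Fri → 5 of Fri
Mar: 31 days, starts Sat → 5 of Sat, Sun, Mon
Apr: 30 days, starts Tue → 5 of Tue, Wed
May: 31 days, starts Thu → 5 of Thu, Fri, Sat ✓
Jun: 30 days, starts Sun → 5 of Sun, Mon
Jul: 31 days, starts Tue → 5 of Tue, Wed, Thu ✓
Aug: 31 days, starts Fri → 5 of Fri, Sat, Sun
Sep: 30 days, starts Mon → 5 of Mon, Tue
Oct: 31 days, starts Wed → 5 of Wed, Thu, Fri ✓
Nov: 30 days, starts Sat → 5 of Sat, Sun
Dec: 31 days, starts Mon → 5 of Mon, Tue, Wed
Months with five Thursdays: Jan, May, Jul, Oct.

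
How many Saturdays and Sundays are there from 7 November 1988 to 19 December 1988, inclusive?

12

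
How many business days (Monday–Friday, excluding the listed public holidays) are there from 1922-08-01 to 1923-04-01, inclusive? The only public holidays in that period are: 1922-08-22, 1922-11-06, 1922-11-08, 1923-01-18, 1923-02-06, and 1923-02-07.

168

1922-08-01 is a Tuesday.
From 1922-08-01 to 1923-04-01 is 244 days inclusive.
244 = 7 × 34 + 6, so there are 34 full weeks plus 6 extra days.
Each full week contributes 5 weekdays (Mon–Fri): 34 × 5 = 170.
The 6 extra days are Tue, Wed, Thu, Fri, Sat, Sun — 4 of them qualify.
Total: 170 + 4 = 174.
Holidays: 1922-08-22 (Tue); 1922-11-06 (Mon); 1922-11-08 (Wed); 1923-01-18 (Thu); 1923-02-06 (Tue); 1923-02-07 (Wed).
All 6 holidays fall on weekdays, so subtract 6.
Business days: 174 − 6 = 168.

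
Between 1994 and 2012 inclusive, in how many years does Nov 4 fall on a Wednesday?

2

Day of week of November 4 in each year:
1994: Fri, 1995: Sat, 1996: Mon, 1997: Tue, 1998: Wed ✓, 1999: Thu, 2000: Sat, 2001: Sun, 2002: Mon, 2003: Tue, 2004: Thu, 2005: Fri, 2006: Sat, 2007: Sun, 2008: Tue, 2009: Wed ✓, 2010: Thu, 2011: Fri, 2012: Sun
Wednesdays: 1998, 2009.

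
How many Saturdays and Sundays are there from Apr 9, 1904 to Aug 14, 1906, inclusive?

Apr 9, 1904 is a Saturday.
The range spans 858 days (inclusive of both endpoints).
858 = 7 × 122 + 4, so there are 122 full weeks plus 4 extra days.
Each full week contributes 2 weekend days (Sat, Sun): 122 × 2 = 244.
The 4 extra days are Sat, Sun, Mon, Tue — 2 of them qualify.
Total: 244 + 2 = 246.

246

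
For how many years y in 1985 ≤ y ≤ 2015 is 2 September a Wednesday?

Day of week of September 2 in each year:
1985: Mon, 1986: Tue, 1987: Wed ✓, 1988: Fri, 1989: Sat, 1990: Sun, 1991: Mon, 1992: Wed ✓, 1993: Thu, 1994: Fri, 1995: Sat, 1996: Mon, 1997: Tue, 1998: Wed ✓, 1999: Thu, 2000: Sat, 2001: Sun, 2002: Mon, 2003: Tue, 2004: Thu, 2005: Fri, 2006: Sat, 2007: Sun, 2008: Tue, 2009: Wed ✓, 2010: Thu, 2011: Fri, 2012: Sun, 2013: Mon, 2014: Tue, 2015: Wed ✓
Wednesdays: 1987, 1992, 1998, 2009, 2015.

5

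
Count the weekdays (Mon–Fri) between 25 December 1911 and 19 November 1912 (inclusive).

25 December 1911 is a Monday.
From 25 December 1911 to 19 November 1912 is 331 days inclusive.
331 = 7 × 47 + 2, so there are 47 full weeks plus 2 extra days.
Each full week contributes 5 weekdays (Mon–Fri): 47 × 5 = 235.
The 2 extra days are Mon, Tue — 2 of them qualify.
Total: 235 + 2 = 237.

237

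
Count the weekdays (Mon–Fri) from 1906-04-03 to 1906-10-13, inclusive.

139 weekdays

1906-04-03 is a Tuesday.
The range spans 194 days (inclusive of both endpoints).
194 = 7 × 27 + 5, so there are 27 full weeks plus 5 extra days.
Each full week contributes 5 weekdays (Mon–Fri): 27 × 5 = 135.
The 5 extra days are Tue, Wed, Thu, Fri, Sat — 4 of them qualify.
Total: 135 + 4 = 139.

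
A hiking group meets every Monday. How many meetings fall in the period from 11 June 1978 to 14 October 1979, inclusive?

11 June 1978 is a Sunday.
That's 491 days from start to end, counting both.
491 = 7 × 70 + 1, so there are 70 full weeks plus 1 extra day.
Each full week contributes one Monday: 70 so far.
The 1 extra day is Sunday — none qualify.
Total: 70 + 0 = 70.

70 Mondays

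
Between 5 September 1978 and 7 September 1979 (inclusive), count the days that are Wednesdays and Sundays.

105

5 September 1978 is a Tuesday.
From 5 September 1978 to 7 September 1979 is 368 days inclusive.
368 = 7 × 52 + 4, so there are 52 full weeks plus 4 extra days.
Each full week contributes 2 days from the set (Wed, Sun): 52 × 2 = 104.
The 4 extra days are Tuesday, Wednesday, Thursday, Friday — 1 of them qualifies.
Total: 104 + 1 = 105.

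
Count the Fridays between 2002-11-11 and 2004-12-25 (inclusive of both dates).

111 Fridays

2002-11-11 is a Monday.
The range spans 776 days (inclusive of both endpoints).
776 = 7 × 110 + 6, so there are 110 full weeks plus 6 extra days.
Each full week contributes one Friday: 110 so far.
The 6 extra days are Mon, Tue, Wed, Thu, Fri, Sat — 1 of them qualifies.
Total: 110 + 1 = 111.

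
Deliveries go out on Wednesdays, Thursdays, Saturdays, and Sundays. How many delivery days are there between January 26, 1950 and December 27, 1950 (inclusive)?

192

January 26, 1950 is a Thursday.
The range spans 336 days (inclusive of both endpoints).
336 = 7 × 48, so the span is exactly 48 full weeks.
Each full week contributes 4 days from the set (Wed, Thu, Sat, Sun): 48 × 4 = 192.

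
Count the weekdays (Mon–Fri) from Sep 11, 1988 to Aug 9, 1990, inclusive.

Sep 11, 1988 is a Sunday.
The range spans 698 days (inclusive of both endpoints).
698 = 7 × 99 + 5, so there are 99 full weeks plus 5 extra days.
Each full week contributes 5 weekdays (Mon–Fri): 99 × 5 = 495.
The 5 extra days are Sun, Mon, Tue, Wed, Thu — 4 of them qualify.
Total: 495 + 4 = 499.

499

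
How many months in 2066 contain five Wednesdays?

4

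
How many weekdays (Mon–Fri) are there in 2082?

261

January 1, 2082 is a Thursday.
That's 365 days from start to end, counting both.
365 = 7 × 52 + 1, so there are 52 full weeks plus 1 extra day.
Each full week contributes 5 weekdays (Mon–Fri): 52 × 5 = 260.
The 1 extra day is Thursday — 1 of them qualifies.
Total: 260 + 1 = 261.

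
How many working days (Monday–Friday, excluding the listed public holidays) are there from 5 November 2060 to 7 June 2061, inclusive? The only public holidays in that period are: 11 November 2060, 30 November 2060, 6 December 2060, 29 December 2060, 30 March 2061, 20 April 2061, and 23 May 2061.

146 working days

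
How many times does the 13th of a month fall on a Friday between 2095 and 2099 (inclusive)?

Friday-the-13ths by year:
2095: May
2096: Jan, Apr, Jul
2097: Sep, Dec
2098: Jun
2099: Feb, Mar, Nov

10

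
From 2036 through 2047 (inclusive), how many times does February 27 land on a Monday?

2

Day of week of February 27 in each year:
2036: Wed, 2037: Fri, 2038: Sat, 2039: Sun, 2040: Mon ✓, 2041: Wed, 2042: Thu, 2043: Fri, 2044: Sat, 2045: Mon ✓, 2046: Tue, 2047: Wed
Mondays: 2040, 2045.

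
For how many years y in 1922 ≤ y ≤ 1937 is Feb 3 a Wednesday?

Day of week of February 3 in each year:
1922: Fri, 1923: Sat, 1924: Sun, 1925: Tue, 1926: Wed ✓, 1927: Thu, 1928: Fri, 1929: Sun, 1930: Mon, 1931: Tue, 1932: Wed ✓, 1933: Fri, 1934: Sat, 1935: Sun, 1936: Mon, 1937: Wed ✓
Wednesdays: 1926, 1932, 1937.

3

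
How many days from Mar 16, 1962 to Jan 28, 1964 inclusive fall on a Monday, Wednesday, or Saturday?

293

Mar 16, 1962 is a Friday.
That's 684 days from start to end, counting both.
684 = 7 × 97 + 5, so there are 97 full weeks plus 5 extra days.
Each full week contributes 3 days from the set (Mon, Wed, Sat): 97 × 3 = 291.
The 5 extra days are Fri, Sat, Sun, Mon, Tue — 2 of them qualify.
Total: 291 + 2 = 293.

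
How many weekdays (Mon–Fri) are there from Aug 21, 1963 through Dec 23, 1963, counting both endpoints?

89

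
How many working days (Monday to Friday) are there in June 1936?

Jun 1, 1936 is a Monday.
From Jun 1, 1936 to Jun 30, 1936 is 30 days inclusive.
30 = 7 × 4 + 2, so there are 4 full weeks plus 2 extra days.
Each full week contributes 5 weekdays (Mon–Fri): 4 × 5 = 20.
The 2 extra days are Monday, Tuesday — 2 of them qualify.
Total: 20 + 2 = 22.

22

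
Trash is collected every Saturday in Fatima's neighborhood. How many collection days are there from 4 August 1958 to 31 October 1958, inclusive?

12

4 August 1958 is a Monday.
The range spans 89 days (inclusive of both endpoints).
89 = 7 × 12 + 5, so there are 12 full weeks plus 5 extra days.
Each full week contributes one Saturday: 12 so far.
The 5 extra days are Mon, Tue, Wed, Thu, Fri — none qualify.
Total: 12 + 0 = 12.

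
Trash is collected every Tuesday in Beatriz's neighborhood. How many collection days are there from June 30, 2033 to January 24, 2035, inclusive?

June 30, 2033 is a Thursday.
The range spans 574 days (inclusive of both endpoints).
574 = 7 × 82, so the span is exactly 82 full weeks.
Each full week contributes one Tuesday: 82 so far.

82 Tuesdays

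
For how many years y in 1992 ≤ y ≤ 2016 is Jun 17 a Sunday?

3

Day of week of June 17 in each year:
1992: Wed, 1993: Thu, 1994: Fri, 1995: Sat, 1996: Mon, 1997: Tue, 1998: Wed, 1999: Thu, 2000: Sat, 2001: Sun ✓, 2002: Mon, 2003: Tue, 2004: Thu, 2005: Fri, 2006: Sat, 2007: Sun ✓, 2008: Tue, 2009: Wed, 2010: Thu, 2011: Fri, 2012: Sun ✓, 2013: Mon, 2014: Tue, 2015: Wed, 2016: Fri
Sundays: 2001, 2007, 2012.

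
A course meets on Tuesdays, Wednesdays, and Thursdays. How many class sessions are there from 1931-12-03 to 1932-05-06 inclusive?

67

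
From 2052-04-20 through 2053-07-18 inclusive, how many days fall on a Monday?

2052-04-20 is a Saturday.
The range spans 455 days (inclusive of both endpoints).
455 = 7 × 65, so the span is exactly 65 full weeks.
Each full week contributes one Monday: 65 so far.

65 Mondays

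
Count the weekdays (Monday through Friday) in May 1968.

1968-05-01 is a Wednesday.
The range spans 31 days (inclusive of both endpoints).
31 = 7 × 4 + 3, so there are 4 full weeks plus 3 extra days.
Each full week contributes 5 weekdays (Mon–Fri): 4 × 5 = 20.
The 3 extra days are Wednesday, Thursday, Friday — 3 of them qualify.
Total: 20 + 3 = 23.

23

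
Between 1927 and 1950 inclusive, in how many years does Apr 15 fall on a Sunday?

3

Day of week of April 15 in each year:
1927: Fri, 1928: Sun ✓, 1929: Mon, 1930: Tue, 1931: Wed, 1932: Fri, 1933: Sat, 1934: Sun ✓, 1935: Mon, 1936: Wed, 1937: Thu, 1938: Fri, 1939: Sat, 1940: Mon, 1941: Tue, 1942: Wed, 1943: Thu, 1944: Sat, 1945: Sun ✓, 1946: Mon, 1947: Tue, 1948: Thu, 1949: Fri, 1950: Sat
Sundays: 1928, 1934, 1945.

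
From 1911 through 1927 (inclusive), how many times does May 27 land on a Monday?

Day of week of May 27 in each year:
1911: Sat, 1912: Mon ✓, 1913: Tue, 1914: Wed, 1915: Thu, 1916: Sat, 1917: Sun, 1918: Mon ✓, 1919: Tue, 1920: Thu, 1921: Fri, 1922: Sat, 1923: Sun, 1924: Tue, 1925: Wed, 1926: Thu, 1927: Fri
Mondays: 1912, 1918.

2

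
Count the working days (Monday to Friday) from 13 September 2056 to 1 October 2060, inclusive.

1058 weekdays

13 September 2056 is a Wednesday.
The range spans 1480 days (inclusive of both endpoints).
1480 = 7 × 211 + 3, so there are 211 full weeks plus 3 extra days.
Each full week contributes 5 weekdays (Mon–Fri): 211 × 5 = 1055.
The 3 extra days are Wed, Thu, Fri — 3 of them qualify.
Total: 1055 + 3 = 1058.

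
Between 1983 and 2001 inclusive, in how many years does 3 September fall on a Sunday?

Day of week of September 3 in each year:
1983: Sat, 1984: Mon, 1985: Tue, 1986: Wed, 1987: Thu, 1988: Sat, 1989: Sun ✓, 1990: Mon, 1991: Tue, 1992: Thu, 1993: Fri, 1994: Sat, 1995: Sun ✓, 1996: Tue, 1997: Wed, 1998: Thu, 1999: Fri, 2000: Sun ✓, 2001: Mon
Sundays: 1989, 1995, 2000.

3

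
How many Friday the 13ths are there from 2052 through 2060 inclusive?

15

Friday-the-13ths by year:
2052: Sep, Dec
2053: Jun
2054: Feb, Mar, Nov
2055: Aug
2056: Oct
2057: Apr, Jul
2058: Sep, Dec
2059: Jun
2060: Feb, Aug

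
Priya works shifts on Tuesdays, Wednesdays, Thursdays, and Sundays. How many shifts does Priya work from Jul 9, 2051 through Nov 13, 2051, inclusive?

Jul 9, 2051 is a Sunday.
The range spans 128 days (inclusive of both endpoints).
128 = 7 × 18 + 2, so there are 18 full weeks plus 2 extra days.
Each full week contributes 4 days from the set (Tue, Wed, Thu, Sun): 18 × 4 = 72.
The 2 extra days are Sunday, Monday — 1 of them qualifies.
Total: 72 + 1 = 73.

73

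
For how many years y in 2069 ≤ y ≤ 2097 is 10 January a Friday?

4

Day of week of January 10 in each year:
2069: Thu, 2070: Fri ✓, 2071: Sat, 2072: Sun, 2073: Tue, 2074: Wed, 2075: Thu, 2076: Fri ✓, 2077: Sun, 2078: Mon, 2079: Tue, 2080: Wed, 2081: Fri ✓, 2082: Sat, 2083: Sun, 2084: Mon, 2085: Wed, 2086: Thu, 2087: Fri ✓, 2088: Sat, 2089: Mon, 2090: Tue, 2091: Wed, 2092: Thu, 2093: Sat, 2094: Sun, 2095: Mon, 2096: Tue, 2097: Thu
Fridays: 2070, 2076, 2081, 2087.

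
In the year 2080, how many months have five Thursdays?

A month has five Thursdays exactly when Thursday falls within its first (length − 28) days.
Jan: 31 days, starts Mon → 5 of Mon, Tue, Wed
Feb: 29 days, starts Thu → 5 of Thu ✓
Mar: 31 days, starts Fri → 5 of Fri, Sat, Sun
Apr: 30 days, starts Mon → 5 of Mon, Tue
May: 31 days, starts Wed → 5 of Wed, Thu, Fri ✓
Jun: 30 days, starts Sat → 5 of Sat, Sun
Jul: 31 days, starts Mon → 5 of Mon, Tue, Wed
Aug: 31 days, starts Thu → 5 of Thu, Fri, Sat ✓
Sep: 30 days, starts Sun → 5 of Sun, Mon
Oct: 31 days, starts Tue → 5 of Tue, Wed, Thu ✓
Nov: 30 days, starts Fri → 5 of Fri, Sat
Dec: 31 days, starts Sun → 5 of Sun, Mon, Tue
Months with five Thursdays: Feb, May, Aug, Oct.

4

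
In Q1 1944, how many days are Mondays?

1 January 1944 is a Saturday.
The range spans 91 days (inclusive of both endpoints).
91 = 7 × 13, so the span is exactly 13 full weeks.
Each full week contributes one Monday: 13 so far.
Total: 13.

13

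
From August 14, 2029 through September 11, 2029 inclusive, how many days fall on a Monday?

4

August 14, 2029 is a Tuesday.
The range spans 29 days (inclusive of both endpoints).
29 = 7 × 4 + 1, so there are 4 full weeks plus 1 extra day.
Each full week contributes one Monday: 4 so far.
The 1 extra day is Tue — none qualify.
Total: 4 + 0 = 4.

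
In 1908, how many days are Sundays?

52

January 1, 1908 is a Wednesday.
The range spans 366 days (inclusive of both endpoints).
366 = 7 × 52 + 2, so there are 52 full weeks plus 2 extra days.
Each full week contributes one Sunday: 52 so far.
The 2 extra days are Wed, Thu — none qualify.
Total: 52 + 0 = 52.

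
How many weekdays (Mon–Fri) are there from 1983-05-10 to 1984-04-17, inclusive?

1983-05-10 is a Tuesday.
That's 344 days from start to end, counting both.
344 = 7 × 49 + 1, so there are 49 full weeks plus 1 extra day.
Each full week contributes 5 weekdays (Mon–Fri): 49 × 5 = 245.
The 1 extra day is Tue — 1 of them qualifies.
Total: 245 + 1 = 246.

246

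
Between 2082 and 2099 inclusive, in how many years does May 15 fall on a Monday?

Day of week of May 15 in each year:
2082: Fri, 2083: Sat, 2084: Mon ✓, 2085: Tue, 2086: Wed, 2087: Thu, 2088: Sat, 2089: Sun, 2090: Mon ✓, 2091: Tue, 2092: Thu, 2093: Fri, 2094: Sat, 2095: Sun, 2096: Tue, 2097: Wed, 2098: Thu, 2099: Fri
Mondays: 2084, 2090.

2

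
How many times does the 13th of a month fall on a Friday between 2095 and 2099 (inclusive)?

10

Friday-the-13ths by year:
2095: May
2096: Jan, Apr, Jul
2097: Sep, Dec
2098: Jun
2099: Feb, Mar, Nov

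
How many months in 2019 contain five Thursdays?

A month has five Thursdays exactly when Thursday falls within its first (length − 28) days.
Jan: 31 days, starts Tue → 5 of Tue, Wed, Thu ✓
Feb: 28 days, starts Fri → 5 of (none)
Mar: 31 days, starts Fri → 5 of Fri, Sat, Sun
Apr: 30 days, starts Mon → 5 of Mon, Tue
May: 31 days, starts Wed → 5 of Wed, Thu, Fri ✓
Jun: 30 days, starts Sat → 5 of Sat, Sun
Jul: 31 days, starts Mon → 5 of Mon, Tue, Wed
Aug: 31 days, starts Thu → 5 of Thu, Fri, Sat ✓
Sep: 30 days, starts Sun → 5 of Sun, Mon
Oct: 31 days, starts Tue → 5 of Tue, Wed, Thu ✓
Nov: 30 days, starts Fri → 5 of Fri, Sat
Dec: 31 days, starts Sun → 5 of Sun, Mon, Tue
Months with five Thursdays: Jan, May, Aug, Oct.

4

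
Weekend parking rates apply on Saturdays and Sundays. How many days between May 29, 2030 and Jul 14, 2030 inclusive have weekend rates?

May 29, 2030 is a Wednesday.
That's 47 days from start to end, counting both.
47 = 7 × 6 + 5, so there are 6 full weeks plus 5 extra days.
Each full week contributes 2 weekend days (Sat, Sun): 6 × 2 = 12.
The 5 extra days are Wed, Thu, Fri, Sat, Sun — 2 of them qualify.
Total: 12 + 2 = 14.

14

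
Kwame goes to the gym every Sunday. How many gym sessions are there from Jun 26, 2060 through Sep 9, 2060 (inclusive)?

11 Sundays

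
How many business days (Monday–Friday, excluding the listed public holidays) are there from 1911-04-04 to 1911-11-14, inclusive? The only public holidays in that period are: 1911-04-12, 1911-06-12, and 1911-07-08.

1911-04-04 is a Tuesday.
The range spans 225 days (inclusive of both endpoints).
225 = 7 × 32 + 1, so there are 32 full weeks plus 1 extra day.
Each full week contributes 5 weekdays (Mon–Fri): 32 × 5 = 160.
The 1 extra day is Tuesday — 1 of them qualifies.
Total: 160 + 1 = 161.
Holidays: 1911-04-12 (Wed); 1911-06-12 (Mon); 1911-07-08 (Sat).
2 of the 3 holidays fall on weekdays; the rest are weekends and were already excluded.
Business days: 161 − 2 = 159.

159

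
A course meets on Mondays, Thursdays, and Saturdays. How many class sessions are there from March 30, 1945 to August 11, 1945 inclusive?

March 30, 1945 is a Friday.
The range spans 135 days (inclusive of both endpoints).
135 = 7 × 19 + 2, so there are 19 full weeks plus 2 extra days.
Each full week contributes 3 days from the set (Mon, Thu, Sat): 19 × 3 = 57.
The 2 extra days are Fri, Sat — 1 of them qualifies.
Total: 57 + 1 = 58.

58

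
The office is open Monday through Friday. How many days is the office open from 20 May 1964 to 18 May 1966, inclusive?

521 weekdays

20 May 1964 is a Wednesday.
From 20 May 1964 to 18 May 1966 is 729 days inclusive.
729 = 7 × 104 + 1, so there are 104 full weeks plus 1 extra day.
Each full week contributes 5 weekdays (Mon–Fri): 104 × 5 = 520.
The 1 extra day is Wed — 1 of them qualifies.
Total: 520 + 1 = 521.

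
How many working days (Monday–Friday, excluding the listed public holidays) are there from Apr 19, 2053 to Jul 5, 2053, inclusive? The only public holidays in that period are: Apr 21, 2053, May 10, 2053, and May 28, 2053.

Apr 19, 2053 is a Saturday.
The range spans 78 days (inclusive of both endpoints).
78 = 7 × 11 + 1, so there are 11 full weeks plus 1 extra day.
Each full week contributes 5 weekdays (Mon–Fri): 11 × 5 = 55.
The 1 extra day is Sat — none qualify.
Total: 55 + 0 = 55.
Holidays: Apr 21, 2053 (Mon); May 10, 2053 (Sat); May 28, 2053 (Wed).
2 of the 3 holidays fall on weekdays; the rest are weekends and were already excluded.
Business days: 55 − 2 = 53.

53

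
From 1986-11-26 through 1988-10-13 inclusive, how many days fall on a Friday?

98 Fridays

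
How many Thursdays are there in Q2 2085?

Apr 1, 2085 is a Sunday.
From Apr 1, 2085 to Jun 30, 2085 is 91 days inclusive.
91 = 7 × 13, so the span is exactly 13 full weeks.
Each full week contributes one Thursday: 13 so far.

13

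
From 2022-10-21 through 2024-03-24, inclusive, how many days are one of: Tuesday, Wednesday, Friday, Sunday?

2022-10-21 is a Friday.
That's 521 days from start to end, counting both.
521 = 7 × 74 + 3, so there are 74 full weeks plus 3 extra days.
Each full week contributes 4 days from the set (Tue, Wed, Fri, Sun): 74 × 4 = 296.
The 3 extra days are Fri, Sat, Sun — 2 of them qualify.
Total: 296 + 2 = 298.

298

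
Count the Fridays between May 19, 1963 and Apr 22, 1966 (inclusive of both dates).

153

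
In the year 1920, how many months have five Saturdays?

4

A month has five Saturdays exactly when Saturday falls within its first (length − 28) days.
Jan: 31 days, starts Thu → 5 of Thu, Fri, Sat ✓
Feb: 29 days, starts Sun → 5 of Sun
Mar: 31 days, starts Mon → 5 of Mon, Tue, Wed
Apr: 30 days, starts Thu → 5 of Thu, Fri
May: 31 days, starts Sat → 5 of Sat, Sun, Mon ✓
Jun: 30 days, starts Tue → 5 of Tue, Wed
Jul: 31 days, starts Thu → 5 of Thu, Fri, Sat ✓
Aug: 31 days, starts Sun → 5 of Sun, Mon, Tue
Sep: 30 days, starts Wed → 5 of Wed, Thu
Oct: 31 days, starts Fri → 5 of Fri, Sat, Sun ✓
Nov: 30 days, starts Mon → 5 of Mon, Tue
Dec: 31 days, starts Wed → 5 of Wed, Thu, Fri
Months with five Saturdays: Jan, May, Jul, Oct.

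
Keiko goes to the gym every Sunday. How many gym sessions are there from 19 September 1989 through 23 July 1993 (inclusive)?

19 September 1989 is a Tuesday.
From 19 September 1989 to 23 July 1993 is 1404 days inclusive.
1404 = 7 × 200 + 4, so there are 200 full weeks plus 4 extra days.
Each full week contributes one Sunday: 200 so far.
The 4 extra days are Tuesday, Wednesday, Thursday, Friday — none qualify.
Total: 200 + 0 = 200.

200 Sundays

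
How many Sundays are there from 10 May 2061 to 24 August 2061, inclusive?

15

10 May 2061 is a Tuesday.
The range spans 107 days (inclusive of both endpoints).
107 = 7 × 15 + 2, so there are 15 full weeks plus 2 extra days.
Each full week contributes one Sunday: 15 so far.
The 2 extra days are Tuesday, Wednesday — none qualify.
Total: 15 + 0 = 15.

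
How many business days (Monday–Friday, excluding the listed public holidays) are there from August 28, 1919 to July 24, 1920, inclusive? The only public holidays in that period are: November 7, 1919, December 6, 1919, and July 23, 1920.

235

August 28, 1919 is a Thursday.
That's 332 days from start to end, counting both.
332 = 7 × 47 + 3, so there are 47 full weeks plus 3 extra days.
Each full week contributes 5 weekdays (Mon–Fri): 47 × 5 = 235.
The 3 extra days are Thursday, Friday, Saturday — 2 of them qualify.
Total: 235 + 2 = 237.
Holidays: November 7, 1919 (Fri); December 6, 1919 (Sat); July 23, 1920 (Fri).
2 of the 3 holidays fall on weekdays; the rest are weekends and were already excluded.
Business days: 237 − 2 = 235.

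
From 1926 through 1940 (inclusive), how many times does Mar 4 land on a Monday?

3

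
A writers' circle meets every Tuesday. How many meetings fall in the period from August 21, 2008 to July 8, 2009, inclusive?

August 21, 2008 is a Thursday.
The range spans 322 days (inclusive of both endpoints).
322 = 7 × 46, so the span is exactly 46 full weeks.
Each full week contributes one Tuesday: 46 so far.

46 Tuesdays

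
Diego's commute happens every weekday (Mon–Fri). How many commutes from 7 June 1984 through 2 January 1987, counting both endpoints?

7 June 1984 is a Thursday.
The range spans 940 days (inclusive of both endpoints).
940 = 7 × 134 + 2, so there are 134 full weeks plus 2 extra days.
Each full week contributes 5 weekdays (Mon–Fri): 134 × 5 = 670.
The 2 extra days are Thu, Fri — 2 of them qualify.
Total: 670 + 2 = 672.

672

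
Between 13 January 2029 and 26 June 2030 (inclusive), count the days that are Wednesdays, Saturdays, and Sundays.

13 January 2029 is a Saturday.
The range spans 530 days (inclusive of both endpoints).
530 = 7 × 75 + 5, so there are 75 full weeks plus 5 extra days.
Each full week contributes 3 days from the set (Wed, Sat, Sun): 75 × 3 = 225.
The 5 extra days are Saturday, Sunday, Monday, Tuesday, Wednesday — 3 of them qualify.
Total: 225 + 3 = 228.

228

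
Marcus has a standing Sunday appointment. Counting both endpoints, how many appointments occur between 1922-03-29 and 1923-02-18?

47 Sundays

1922-03-29 is a Wednesday.
The range spans 327 days (inclusive of both endpoints).
327 = 7 × 46 + 5, so there are 46 full weeks plus 5 extra days.
Each full week contributes one Sunday: 46 so far.
The 5 extra days are Wed, Thu, Fri, Sat, Sun — 1 of them qualifies.
Total: 46 + 1 = 47.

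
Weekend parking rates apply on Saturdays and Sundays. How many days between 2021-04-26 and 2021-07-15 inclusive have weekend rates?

2021-04-26 is a Monday.
From 2021-04-26 to 2021-07-15 is 81 days inclusive.
81 = 7 × 11 + 4, so there are 11 full weeks plus 4 extra days.
Each full week contributes 2 weekend days (Sat, Sun): 11 × 2 = 22.
The 4 extra days are Monday, Tuesday, Wednesday, Thursday — none qualify.
Total: 22 + 0 = 22.

22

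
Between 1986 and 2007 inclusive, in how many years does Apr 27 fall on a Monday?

Day of week of April 27 in each year:
1986: Sun, 1987: Mon ✓, 1988: Wed, 1989: Thu, 1990: Fri, 1991: Sat, 1992: Mon ✓, 1993: Tue, 1994: Wed, 1995: Thu, 1996: Sat, 1997: Sun, 1998: Mon ✓, 1999: Tue, 2000: Thu, 2001: Fri, 2002: Sat, 2003: Sun, 2004: Tue, 2005: Wed, 2006: Thu, 2007: Fri
Mondays: 1987, 1992, 1998.

3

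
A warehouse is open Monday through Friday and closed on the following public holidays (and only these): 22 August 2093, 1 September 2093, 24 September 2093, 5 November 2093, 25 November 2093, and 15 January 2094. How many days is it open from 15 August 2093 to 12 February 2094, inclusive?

125 working days

15 August 2093 is a Saturday.
That's 182 days from start to end, counting both.
182 = 7 × 26, so the span is exactly 26 full weeks.
Each full week contributes 5 weekdays (Mon–Fri): 26 × 5 = 130.
Holidays: 22 August 2093 (Sat); 1 September 2093 (Tue); 24 September 2093 (Thu); 5 November 2093 (Thu); 25 November 2093 (Wed); 15 January 2094 (Fri).
5 of the 6 holidays fall on weekdays; the rest are weekends and were already excluded.
Business days: 130 − 5 = 125.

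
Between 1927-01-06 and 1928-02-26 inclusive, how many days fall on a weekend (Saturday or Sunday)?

1927-01-06 is a Thursday.
The range spans 417 days (inclusive of both endpoints).
417 = 7 × 59 + 4, so there are 59 full weeks plus 4 extra days.
Each full week contributes 2 weekend days (Sat, Sun): 59 × 2 = 118.
The 4 extra days are Thursday, Friday, Saturday, Sunday — 2 of them qualify.
Total: 118 + 2 = 120.

120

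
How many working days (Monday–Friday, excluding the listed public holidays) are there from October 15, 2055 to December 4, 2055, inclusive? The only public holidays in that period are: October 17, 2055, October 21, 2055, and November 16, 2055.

34 working days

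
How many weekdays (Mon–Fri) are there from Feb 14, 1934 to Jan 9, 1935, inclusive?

236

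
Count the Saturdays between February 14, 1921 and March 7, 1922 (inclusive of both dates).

55 Saturdays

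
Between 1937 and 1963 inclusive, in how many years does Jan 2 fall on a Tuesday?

4

Day of week of January 2 in each year:
1937: Sat, 1938: Sun, 1939: Mon, 1940: Tue ✓, 1941: Thu, 1942: Fri, 1943: Sat, 1944: Sun, 1945: Tue ✓, 1946: Wed, 1947: Thu, 1948: Fri, 1949: Sun, 1950: Mon, 1951: Tue ✓, 1952: Wed, 1953: Fri, 1954: Sat, 1955: Sun, 1956: Mon, 1957: Wed, 1958: Thu, 1959: Fri, 1960: Sat, 1961: Mon, 1962: Tue ✓, 1963: Wed
Tuesdays: 1940, 1945, 1951, 1962.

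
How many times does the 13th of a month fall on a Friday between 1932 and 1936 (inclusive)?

9

Friday-the-13ths by year:
1932: May
1933: Jan, Oct
1934: Apr, Jul
1935: Sep, Dec
1936: Mar, Nov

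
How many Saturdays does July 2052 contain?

1 July 2052 is a Monday.
The range spans 31 days (inclusive of both endpoints).
31 = 7 × 4 + 3, so there are 4 full weeks plus 3 extra days.
Each full week contributes one Saturday: 4 so far.
The 3 extra days are Mon, Tue, Wed — none qualify.
Total: 4 + 0 = 4.

4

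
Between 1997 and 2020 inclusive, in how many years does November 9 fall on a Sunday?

4

Day of week of November 9 in each year:
1997: Sun ✓, 1998: Mon, 1999: Tue, 2000: Thu, 2001: Fri, 2002: Sat, 2003: Sun ✓, 2004: Tue, 2005: Wed, 2006: Thu, 2007: Fri, 2008: Sun ✓, 2009: Mon, 2010: Tue, 2011: Wed, 2012: Fri, 2013: Sat, 2014: Sun ✓, 2015: Mon, 2016: Wed, 2017: Thu, 2018: Fri, 2019: Sat, 2020: Mon
Sundays: 1997, 2003, 2008, 2014.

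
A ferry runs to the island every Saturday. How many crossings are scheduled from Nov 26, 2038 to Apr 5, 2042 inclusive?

176

Nov 26, 2038 is a Friday.
That's 1227 days from start to end, counting both.
1227 = 7 × 175 + 2, so there are 175 full weeks plus 2 extra days.
Each full week contributes one Saturday: 175 so far.
The 2 extra days are Fri, Sat — 1 of them qualifies.
Total: 175 + 1 = 176.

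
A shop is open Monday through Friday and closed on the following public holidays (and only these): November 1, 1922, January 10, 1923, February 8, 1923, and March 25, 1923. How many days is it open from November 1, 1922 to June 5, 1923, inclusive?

November 1, 1922 is a Wednesday.
From November 1, 1922 to June 5, 1923 is 217 days inclusive.
217 = 7 × 31, so the span is exactly 31 full weeks.
Each full week contributes 5 weekdays (Mon–Fri): 31 × 5 = 155.
Total: 155.
Holidays: November 1, 1922 (Wed); January 10, 1923 (Wed); February 8, 1923 (Thu); March 25, 1923 (Sun).
3 of the 4 holidays fall on weekdays; the rest are weekends and were already excluded.
Business days: 155 − 3 = 152.

152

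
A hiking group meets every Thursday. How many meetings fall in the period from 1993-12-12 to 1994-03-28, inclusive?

15

1993-12-12 is a Sunday.
The range spans 107 days (inclusive of both endpoints).
107 = 7 × 15 + 2, so there are 15 full weeks plus 2 extra days.
Each full week contributes one Thursday: 15 so far.
The 2 extra days are Sunday, Monday — none qualify.
Total: 15 + 0 = 15.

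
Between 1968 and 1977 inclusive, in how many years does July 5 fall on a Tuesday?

Day of week of July 5 in each year:
1968: Fri, 1969: Sat, 1970: Sun, 1971: Mon, 1972: Wed, 1973: Thu, 1974: Fri, 1975: Sat, 1976: Mon, 1977: Tue ✓
Tuesdays: 1977.

1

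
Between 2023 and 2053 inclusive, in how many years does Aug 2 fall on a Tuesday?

Day of week of August 2 in each year:
2023: Wed, 2024: Fri, 2025: Sat, 2026: Sun, 2027: Mon, 2028: Wed, 2029: Thu, 2030: Fri, 2031: Sat, 2032: Mon, 2033: Tue ✓, 2034: Wed, 2035: Thu, 2036: Sat, 2037: Sun, 2038: Mon, 2039: Tue ✓, 2040: Thu, 2041: Fri, 2042: Sat, 2043: Sun, 2044: Tue ✓, 2045: Wed, 2046: Thu, 2047: Fri, 2048: Sun, 2049: Mon, 2050: Tue ✓, 2051: Wed, 2052: Fri, 2053: Sat
Tuesdays: 2033, 2039, 2044, 2050.

4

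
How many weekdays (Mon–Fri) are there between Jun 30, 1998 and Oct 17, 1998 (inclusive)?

Jun 30, 1998 is a Tuesday.
The range spans 110 days (inclusive of both endpoints).
110 = 7 × 15 + 5, so there are 15 full weeks plus 5 extra days.
Each full week contributes 5 weekdays (Mon–Fri): 15 × 5 = 75.
The 5 extra days are Tuesday, Wednesday, Thursday, Friday, Saturday — 4 of them qualify.
Total: 75 + 4 = 79.

79 weekdays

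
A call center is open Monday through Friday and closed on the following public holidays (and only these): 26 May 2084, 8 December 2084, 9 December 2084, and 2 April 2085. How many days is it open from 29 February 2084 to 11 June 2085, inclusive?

332 business days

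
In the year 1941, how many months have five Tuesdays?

A month has five Tuesdays exactly when Tuesday falls within its first (length − 28) days.
Jan: 31 days, starts Wed → 5 of Wed, Thu, Fri
Feb: 28 days, starts Sat → 5 of (none)
Mar: 31 days, starts Sat → 5 of Sat, Sun, Mon
Apr: 30 days, starts Tue → 5 of Tue, Wed ✓
May: 31 days, starts Thu → 5 of Thu, Fri, Sat
Jun: 30 days, starts Sun → 5 of Sun, Mon
Jul: 31 days, starts Tue → 5 of Tue, Wed, Thu ✓
Aug: 31 days, starts Fri → 5 of Fri, Sat, Sun
Sep: 30 days, starts Mon → 5 of Mon, Tue ✓
Oct: 31 days, starts Wed → 5 of Wed, Thu, Fri
Nov: 30 days, starts Sat → 5 of Sat, Sun
Dec: 31 days, starts Mon → 5 of Mon, Tue, Wed ✓
Months with five Tuesdays: Apr, Jul, Sep, Dec.

4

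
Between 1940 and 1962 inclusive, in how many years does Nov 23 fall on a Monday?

Day of week of November 23 in each year:
1940: Sat, 1941: Sun, 1942: Mon ✓, 1943: Tue, 1944: Thu, 1945: Fri, 1946: Sat, 1947: Sun, 1948: Tue, 1949: Wed, 1950: Thu, 1951: Fri, 1952: Sun, 1953: Mon ✓, 1954: Tue, 1955: Wed, 1956: Fri, 1957: Sat, 1958: Sun, 1959: Mon ✓, 1960: Wed, 1961: Thu, 1962: Fri
Mondays: 1942, 1953, 1959.

3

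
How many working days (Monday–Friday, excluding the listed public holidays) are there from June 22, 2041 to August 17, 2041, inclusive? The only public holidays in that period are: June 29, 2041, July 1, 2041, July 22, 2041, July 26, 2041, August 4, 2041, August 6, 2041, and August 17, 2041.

June 22, 2041 is a Saturday.
That's 57 days from start to end, counting both.
57 = 7 × 8 + 1, so there are 8 full weeks plus 1 extra day.
Each full week contributes 5 weekdays (Mon–Fri): 8 × 5 = 40.
The 1 extra day is Sat — none qualify.
Total: 40 + 0 = 40.
Holidays: June 29, 2041 (Sat); July 1, 2041 (Mon); July 22, 2041 (Mon); July 26, 2041 (Fri); August 4, 2041 (Sun); August 6, 2041 (Tue); August 17, 2041 (Sat).
4 of the 7 holidays fall on weekdays; the rest are weekends and were already excluded.
Business days: 40 − 4 = 36.

36 working days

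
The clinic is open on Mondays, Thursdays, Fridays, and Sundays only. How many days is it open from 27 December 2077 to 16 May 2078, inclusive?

81

27 December 2077 is a Monday.
From 27 December 2077 to 16 May 2078 is 141 days inclusive.
141 = 7 × 20 + 1, so there are 20 full weeks plus 1 extra day.
Each full week contributes 4 days from the set (Mon, Thu, Fri, Sun): 20 × 4 = 80.
The 1 extra day is Monday — 1 of them qualifies.
Total: 80 + 1 = 81.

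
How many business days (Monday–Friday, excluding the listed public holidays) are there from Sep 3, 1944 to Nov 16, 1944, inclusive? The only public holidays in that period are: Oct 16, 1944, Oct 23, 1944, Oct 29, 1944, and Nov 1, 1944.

51

Sep 3, 1944 is a Sunday.
From Sep 3, 1944 to Nov 16, 1944 is 75 days inclusive.
75 = 7 × 10 + 5, so there are 10 full weeks plus 5 extra days.
Each full week contributes 5 weekdays (Mon–Fri): 10 × 5 = 50.
The 5 extra days are Sun, Mon, Tue, Wed, Thu — 4 of them qualify.
Total: 50 + 4 = 54.
Holidays: Oct 16, 1944 (Mon); Oct 23, 1944 (Mon); Oct 29, 1944 (Sun); Nov 1, 1944 (Wed).
3 of the 4 holidays fall on weekdays; the rest are weekends and were already excluded.
Business days: 54 − 3 = 51.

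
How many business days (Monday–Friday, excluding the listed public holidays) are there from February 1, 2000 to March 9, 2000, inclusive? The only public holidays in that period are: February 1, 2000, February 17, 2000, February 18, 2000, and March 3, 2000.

February 1, 2000 is a Tuesday.
The range spans 38 days (inclusive of both endpoints).
38 = 7 × 5 + 3, so there are 5 full weeks plus 3 extra days.
Each full week contributes 5 weekdays (Mon–Fri): 5 × 5 = 25.
The 3 extra days are Tue, Wed, Thu — 3 of them qualify.
Total: 25 + 3 = 28.
Holidays: February 1, 2000 (Tue); February 17, 2000 (Thu); February 18, 2000 (Fri); March 3, 2000 (Fri).
All 4 holidays fall on weekdays, so subtract 4.
Business days: 28 − 4 = 24.

24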